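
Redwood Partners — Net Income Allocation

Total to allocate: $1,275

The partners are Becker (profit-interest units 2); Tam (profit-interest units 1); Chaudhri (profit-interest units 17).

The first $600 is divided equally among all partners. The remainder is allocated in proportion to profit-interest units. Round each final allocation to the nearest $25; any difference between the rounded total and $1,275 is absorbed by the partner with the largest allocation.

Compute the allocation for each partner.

$600 shared equally gives $200 per partner.
Remainder $675 by profit-interest units (total 20): Becker 67.50 → $75; Tam 33.75 → $25; Chaudhri 573.75 → $575.
Totals: Becker $200 + $75 = $275; Tam $200 + $25 = $225; Chaudhri $200 + $575 = $775.

Becker: $275 | Tam: $225 | Chaudhri: $775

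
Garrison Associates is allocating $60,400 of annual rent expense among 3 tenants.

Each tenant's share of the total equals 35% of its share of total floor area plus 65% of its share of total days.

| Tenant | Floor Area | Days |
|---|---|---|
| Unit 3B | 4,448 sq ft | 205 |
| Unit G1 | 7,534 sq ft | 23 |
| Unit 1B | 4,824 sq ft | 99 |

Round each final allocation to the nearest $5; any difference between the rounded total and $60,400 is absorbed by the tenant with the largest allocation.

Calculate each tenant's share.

Floor area total 16,806; days total 327.
Composite weights (35% floor area + 65% days): Unit 3B 0.5001; Unit G1 0.2026; Unit 1B 0.2973.
Proportional shares: Unit 3B 30,207.61; Unit G1 12,238.31; Unit 1B 17,954.09.
At nearest $5: Unit 3B $30,210; Unit G1 $12,240; Unit 1B $17,955. Sum = $60,405.
Difference $60,400 − $60,405 = −$5 applied to largest allocation (Unit 3B): Unit 3B becomes $30,205.

Unit 3B: $30,205 · Unit G1: $12,240 · Unit 1B: $17,955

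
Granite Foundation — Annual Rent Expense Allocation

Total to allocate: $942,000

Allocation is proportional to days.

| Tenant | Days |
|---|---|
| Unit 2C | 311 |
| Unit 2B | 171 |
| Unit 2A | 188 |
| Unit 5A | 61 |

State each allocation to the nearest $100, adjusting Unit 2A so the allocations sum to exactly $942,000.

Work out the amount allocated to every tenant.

Unit 2C: $400,800 | Unit 2B: $220,400 | Unit 2A: $242,200 | Unit 5A: $78,600

Combined days = 731.
Pro-rata amounts: Unit 2C 311/731 × $942,000 = 400,768.81; Unit 2B 171/731 × $942,000 = 220,358.41; Unit 2A 188/731 × $942,000 = 242,265.39; Unit 5A 61/731 × $942,000 = 78,607.39.
At nearest $100: Unit 2C $400,800; Unit 2B $220,400; Unit 2A $242,300; Unit 5A $78,600. Sum = $942,100.
Difference $942,000 − $942,100 = −$100 applied to Unit 2A: Unit 2A becomes $242,200.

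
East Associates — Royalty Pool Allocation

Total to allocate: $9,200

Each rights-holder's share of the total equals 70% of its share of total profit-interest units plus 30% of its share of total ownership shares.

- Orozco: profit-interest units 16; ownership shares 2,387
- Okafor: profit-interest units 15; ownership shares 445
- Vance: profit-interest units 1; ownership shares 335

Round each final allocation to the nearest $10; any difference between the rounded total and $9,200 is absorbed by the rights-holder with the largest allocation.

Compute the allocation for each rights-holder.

Totals — profit-interest units 32, ownership shares 3,167.
Combined weights (70% profit-interest units + 30% ownership shares): Orozco 0.5761; Okafor 0.3703; Vance 0.0536.
Unrounded shares: Orozco 5,300.24; Okafor 3,406.56; Vance 493.20.
After rounding ($10): Orozco $5,300; Okafor $3,410; Vance $490. Sum = $9,200.
No rounding difference to absorb.

Orozco: $5,300; Okafor: $3,410; Vance: $490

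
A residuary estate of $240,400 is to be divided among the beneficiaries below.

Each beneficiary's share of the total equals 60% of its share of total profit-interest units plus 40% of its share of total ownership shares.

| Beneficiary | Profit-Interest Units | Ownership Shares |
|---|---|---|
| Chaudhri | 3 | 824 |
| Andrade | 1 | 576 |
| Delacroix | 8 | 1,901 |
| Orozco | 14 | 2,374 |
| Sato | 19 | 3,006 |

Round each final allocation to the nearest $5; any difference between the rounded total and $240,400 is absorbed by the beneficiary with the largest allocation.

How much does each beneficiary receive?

Profit-interest units total 45; ownership shares total 8,681.
Composite weights (60% profit-interest units + 40% ownership shares): Chaudhri 0.0780; Andrade 0.0399; Delacroix 0.1943; Orozco 0.2961; Sato 0.3918.
Unrounded shares: Chaudhri 18,743.50; Andrade 9,585.72; Delacroix 46,700.17; Orozco 71,171.62; Sato 94,198.99.
At nearest $5: Chaudhri $18,745; Andrade $9,585; Delacroix $46,700; Orozco $71,170; Sato $94,200. Sum = $240,400.
Rounded total matches; no reconciliation needed.

Chaudhri: $18,745 | Andrade: $9,585 | Delacroix: $46,700 | Orozco: $71,170 | Sato: $94,200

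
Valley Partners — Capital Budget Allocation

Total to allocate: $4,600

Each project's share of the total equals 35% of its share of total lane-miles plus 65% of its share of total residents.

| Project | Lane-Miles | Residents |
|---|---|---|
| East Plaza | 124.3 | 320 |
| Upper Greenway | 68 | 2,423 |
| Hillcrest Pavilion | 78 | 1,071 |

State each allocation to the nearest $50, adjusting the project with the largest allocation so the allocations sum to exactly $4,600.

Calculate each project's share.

East Plaza: $1,000 | Upper Greenway: $2,300 | Hillcrest Pavilion: $1,300

Lane-miles total 270.3; residents total 3,814.
Combined weights (35% lane-miles + 65% residents): East Plaza 0.2155; Upper Greenway 0.5010; Hillcrest Pavilion 0.2835.
Unrounded shares: East Plaza 991.24; Upper Greenway 2,304.55; Hillcrest Pavilion 1,304.21.
Rounded to nearest $50: East Plaza $1,000; Upper Greenway $2,300; Hillcrest Pavilion $1,300. Sum = $4,600.
No rounding difference to absorb.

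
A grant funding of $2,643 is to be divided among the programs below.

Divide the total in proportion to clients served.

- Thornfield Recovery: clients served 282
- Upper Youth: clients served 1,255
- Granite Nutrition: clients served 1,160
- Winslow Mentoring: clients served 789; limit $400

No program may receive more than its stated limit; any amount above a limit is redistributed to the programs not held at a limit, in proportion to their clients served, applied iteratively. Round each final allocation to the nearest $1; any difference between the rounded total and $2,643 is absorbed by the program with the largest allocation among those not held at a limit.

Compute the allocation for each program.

Thornfield Recovery: $235 | Upper Youth: $1,043 | Granite Nutrition: $965 | Winslow Mentoring: $400

Combined clients served = 3,486.
Pro-rata shares before constraints: Thornfield Recovery 213.81; Upper Youth 951.51; Granite Nutrition 879.48; Winslow Mentoring 598.20.
Cap binds for Winslow Mentoring ($400); remaining pool $2,243 reallocated over remaining clients served 2,697.
Redistributed shares: Thornfield Recovery 234.53 → $235; Upper Youth 1,043.74 → $1,044; Granite Nutrition 964.73 → $965.
Rounding difference −$1 applied to Upper Youth → $1,043.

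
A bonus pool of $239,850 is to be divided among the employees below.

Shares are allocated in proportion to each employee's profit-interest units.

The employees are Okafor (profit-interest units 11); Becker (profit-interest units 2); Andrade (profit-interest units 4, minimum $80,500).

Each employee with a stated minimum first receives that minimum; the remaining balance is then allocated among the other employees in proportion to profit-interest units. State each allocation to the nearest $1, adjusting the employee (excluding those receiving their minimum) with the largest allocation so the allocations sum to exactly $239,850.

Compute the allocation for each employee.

Minimums first: Andrade $80,500. Remaining pool $159,350.
Remaining pool split over remaining profit-interest units 13: Okafor 134,834.62 → $134,835; Becker 24,515.38 → $24,515.

Okafor: $134,835 | Becker: $24,515 | Andrade: $80,500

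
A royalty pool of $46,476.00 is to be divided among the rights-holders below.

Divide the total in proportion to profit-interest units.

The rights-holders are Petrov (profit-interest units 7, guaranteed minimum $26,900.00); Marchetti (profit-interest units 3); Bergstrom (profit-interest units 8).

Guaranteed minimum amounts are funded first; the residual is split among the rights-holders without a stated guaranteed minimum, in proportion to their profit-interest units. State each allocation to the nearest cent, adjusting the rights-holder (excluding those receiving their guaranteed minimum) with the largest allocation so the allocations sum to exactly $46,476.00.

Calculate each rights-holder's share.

Fund the minimums — Petrov $26,900.00. Remaining pool $19,576.00.
Remaining pool split over remaining profit-interest units 11: Marchetti 5,338.9091 → $5,338.91; Bergstrom 14,237.0909 → $14,237.09.

Petrov: $26,900.00; Marchetti: $5,338.91; Bergstrom: $14,237.09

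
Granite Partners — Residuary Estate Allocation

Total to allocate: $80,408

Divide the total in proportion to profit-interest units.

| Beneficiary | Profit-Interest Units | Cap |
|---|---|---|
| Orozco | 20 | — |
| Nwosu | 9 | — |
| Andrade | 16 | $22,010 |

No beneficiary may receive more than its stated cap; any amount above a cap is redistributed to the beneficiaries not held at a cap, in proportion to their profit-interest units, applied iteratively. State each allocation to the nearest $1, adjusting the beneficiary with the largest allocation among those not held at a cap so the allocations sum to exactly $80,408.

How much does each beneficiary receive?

Total profit-interest units = 45.
Unconstrained shares: Orozco 35,736.89; Nwosu 16,081.60; Andrade 28,589.51.
Capped: Andrade ($22,010); balance $58,398 reallocated over remaining profit-interest units 29.
Remaining shares: Orozco 40,274.48 → $40,274; Nwosu 18,123.52 → $18,124.

Orozco: $40,274; Nwosu: $18,124; Andrade: $22,010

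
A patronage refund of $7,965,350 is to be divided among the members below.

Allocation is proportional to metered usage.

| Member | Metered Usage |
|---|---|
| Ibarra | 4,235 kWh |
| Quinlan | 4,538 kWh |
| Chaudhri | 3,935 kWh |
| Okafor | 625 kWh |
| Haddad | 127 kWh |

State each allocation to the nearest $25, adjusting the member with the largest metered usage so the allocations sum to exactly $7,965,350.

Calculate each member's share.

Combined metered usage = 13,460.
Raw shares: Ibarra 4,235/13,460 × $7,965,350 = 2,506,185.53; Quinlan 4,538/13,460 × $7,965,350 = 2,685,494.67; Chaudhri 3,935/13,460 × $7,965,350 = 2,328,651.73; Okafor 625/13,460 × $7,965,350 = 369,862.09; Haddad 127/13,460 × $7,965,350 = 75,155.98.
After rounding ($25): Ibarra $2,506,175; Quinlan $2,685,500; Chaudhri $2,328,650; Okafor $369,850; Haddad $75,150. Sum = $7,965,325.
Difference $7,965,350 − $7,965,325 = +$25 applied to largest metered usage (Quinlan): Quinlan becomes $2,685,525.

Ibarra: $2,506,175 · Quinlan: $2,685,525 · Chaudhri: $2,328,650 · Okafor: $369,850 · Haddad: $75,150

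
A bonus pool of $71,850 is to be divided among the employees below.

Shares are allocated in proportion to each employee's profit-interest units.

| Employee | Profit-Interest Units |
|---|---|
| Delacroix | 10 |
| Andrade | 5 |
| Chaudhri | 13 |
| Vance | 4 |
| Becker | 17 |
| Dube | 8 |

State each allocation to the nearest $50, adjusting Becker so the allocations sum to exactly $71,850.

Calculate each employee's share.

Profit-interest units total: 57.
Pro-rata amounts: Delacroix 10/57 × $71,850 = 12,605.26; Andrade 5/57 × $71,850 = 6,302.63; Chaudhri 13/57 × $71,850 = 16,386.84; Vance 4/57 × $71,850 = 5,042.11; Becker 17/57 × $71,850 = 21,428.95; Dube 8/57 × $71,850 = 10,084.21.
After rounding ($50): Delacroix $12,600; Andrade $6,300; Chaudhri $16,400; Vance $5,050; Becker $21,450; Dube $10,100. Sum = $71,900.
Difference $71,850 − $71,900 = −$50 applied to Becker: Becker becomes $21,400.

Delacroix: $12,600 | Andrade: $6,300 | Chaudhri: $16,400 | Vance: $5,050 | Becker: $21,400 | Dube: $10,100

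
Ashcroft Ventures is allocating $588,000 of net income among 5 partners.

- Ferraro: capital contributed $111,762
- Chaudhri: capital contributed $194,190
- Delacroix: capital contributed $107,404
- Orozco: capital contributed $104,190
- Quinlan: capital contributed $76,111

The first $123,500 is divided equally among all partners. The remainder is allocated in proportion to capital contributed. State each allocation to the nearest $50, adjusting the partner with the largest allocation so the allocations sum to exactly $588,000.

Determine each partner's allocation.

Ferraro: $112,150; Chaudhri: $176,650; Delacroix: $108,750; Orozco: $106,200; Quinlan: $84,250

$123,500 shared equally gives $24,700 per partner.
Remainder $464,500 by capital contributed (total 593,657): Ferraro 87,446.87 → $87,450; Chaudhri 151,941.70 → $151,950; Delacroix 84,037.01 → $84,050; Orozco 81,522.25 → $81,500; Quinlan 59,552.16 → $59,550.
Totals: Ferraro $24,700 + $87,450 = $112,150; Chaudhri $24,700 + $151,950 = $176,650; Delacroix $24,700 + $84,050 = $108,750; Orozco $24,700 + $81,500 = $106,200; Quinlan $24,700 + $59,550 = $84,250.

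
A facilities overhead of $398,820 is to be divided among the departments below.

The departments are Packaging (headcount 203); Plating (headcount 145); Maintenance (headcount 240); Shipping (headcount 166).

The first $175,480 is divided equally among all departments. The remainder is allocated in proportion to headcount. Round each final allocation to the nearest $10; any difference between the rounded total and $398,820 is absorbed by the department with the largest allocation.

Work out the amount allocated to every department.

$175,480 shared equally gives $43,870 per department.
Remainder $223,340 by headcount (total 754): Packaging 60,130.00 → $60,130; Plating 42,950.00 → $42,950; Maintenance 71,089.66 → $71,090; Shipping 49,170.34 → $49,170.
Totals: Packaging $43,870 + $60,130 = $104,000; Plating $43,870 + $42,950 = $86,820; Maintenance $43,870 + $71,090 = $114,960; Shipping $43,870 + $49,170 = $93,040.

Packaging: $104,000; Plating: $86,820; Maintenance: $114,960; Shipping: $93,040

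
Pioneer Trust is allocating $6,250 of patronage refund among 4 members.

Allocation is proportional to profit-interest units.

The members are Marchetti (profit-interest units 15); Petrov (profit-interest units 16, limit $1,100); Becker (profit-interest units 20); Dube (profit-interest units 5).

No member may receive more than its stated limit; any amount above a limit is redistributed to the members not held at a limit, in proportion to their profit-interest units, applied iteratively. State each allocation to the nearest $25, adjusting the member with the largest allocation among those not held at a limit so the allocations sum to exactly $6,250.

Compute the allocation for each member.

Marchetti: $1,925 | Petrov: $1,100 | Becker: $2,575 | Dube: $650

Profit-interest units total: 56.
Unconstrained shares: Marchetti 1,674.11; Petrov 1,785.71; Becker 2,232.14; Dube 558.04.
Held at cap: Petrov ($1,100); residual $5,150 reallocated over remaining profit-interest units 40.
Redistributed shares: Marchetti 1,931.25 → $1,925; Becker 2,575.00 → $2,575; Dube 643.75 → $650.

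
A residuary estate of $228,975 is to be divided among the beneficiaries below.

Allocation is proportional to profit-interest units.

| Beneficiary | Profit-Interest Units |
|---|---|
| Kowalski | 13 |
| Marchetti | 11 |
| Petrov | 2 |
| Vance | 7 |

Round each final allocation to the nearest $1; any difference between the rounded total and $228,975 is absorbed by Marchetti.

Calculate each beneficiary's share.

Total profit-interest units = 33.
Proportional shares: Kowalski 13/33 × $228,975 = 90,202.27; Marchetti 11/33 × $228,975 = 76,325.00; Petrov 2/33 × $228,975 = 13,877.27; Vance 7/33 × $228,975 = 48,570.45.
After rounding ($1): Kowalski $90,202; Marchetti $76,325; Petrov $13,877; Vance $48,570. Sum = $228,974.
Difference $228,975 − $228,974 = +$1 applied to Marchetti: Marchetti becomes $76,326.

Kowalski: $90,202; Marchetti: $76,326; Petrov: $13,877; Vance: $48,570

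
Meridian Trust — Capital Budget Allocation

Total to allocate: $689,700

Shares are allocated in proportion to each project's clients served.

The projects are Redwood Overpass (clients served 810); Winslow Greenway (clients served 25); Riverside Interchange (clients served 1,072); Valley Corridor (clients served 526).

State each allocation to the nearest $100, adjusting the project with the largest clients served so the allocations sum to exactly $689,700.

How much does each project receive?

Combined clients served = 810 + 25 + 1,072 + 526 = 2,433.
Raw shares: Redwood Overpass 229,616.52; Winslow Greenway 7,086.93; Riverside Interchange 303,887.55; Valley Corridor 149,109.00.
Rounded to nearest $100: Redwood Overpass $229,600; Winslow Greenway $7,100; Riverside Interchange $303,900; Valley Corridor $149,100. Sum = $689,700.
Rounded total matches; no reconciliation needed.

Redwood Overpass: $229,600 | Winslow Greenway: $7,100 | Riverside Interchange: $303,900 | Valley Corridor: $149,100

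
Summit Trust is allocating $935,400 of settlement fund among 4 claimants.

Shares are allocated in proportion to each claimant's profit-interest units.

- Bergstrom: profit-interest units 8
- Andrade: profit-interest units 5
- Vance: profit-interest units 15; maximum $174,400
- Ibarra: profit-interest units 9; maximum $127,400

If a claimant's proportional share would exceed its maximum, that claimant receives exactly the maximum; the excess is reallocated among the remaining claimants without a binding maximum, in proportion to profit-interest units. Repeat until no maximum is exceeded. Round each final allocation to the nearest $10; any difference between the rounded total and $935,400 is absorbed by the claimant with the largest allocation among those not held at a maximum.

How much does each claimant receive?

Profit-interest units total: 37.
Pro-rata shares before constraints: Bergstrom 202,248.65; Andrade 126,405.41; Vance 379,216.22; Ibarra 227,529.73.
Held at cap: Vance ($174,400), Ibarra ($127,400); remaining pool $633,600 reallocated over remaining profit-interest units 13.
Redistributed shares: Bergstrom 389,907.69 → $389,910; Andrade 243,692.31 → $243,690.

Bergstrom: $389,910 · Andrade: $243,690 · Vance: $174,400 · Ibarra: $127,400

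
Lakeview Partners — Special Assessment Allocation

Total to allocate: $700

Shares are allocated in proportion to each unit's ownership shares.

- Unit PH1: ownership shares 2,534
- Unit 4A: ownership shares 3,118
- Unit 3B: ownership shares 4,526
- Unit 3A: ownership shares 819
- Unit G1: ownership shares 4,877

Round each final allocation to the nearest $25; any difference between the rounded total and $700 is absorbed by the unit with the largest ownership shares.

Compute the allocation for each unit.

Sum of ownership shares: 15,874.
Pro-rata amounts: Unit PH1 2,534/15,874 × $700 = 111.74; Unit 4A 3,118/15,874 × $700 = 137.495; Unit 3B 4,526/15,874 × $700 = 199.58; Unit 3A 819/15,874 × $700 = 36.12; Unit G1 4,877/15,874 × $700 = 215.06.
Rounded to nearest $25: Unit PH1 $100; Unit 4A $125; Unit 3B $200; Unit 3A $25; Unit G1 $225. Sum = $675.
Difference $700 − $675 = +$25 applied to largest ownership shares (Unit G1): Unit G1 becomes $250.

Unit PH1: $100 | Unit 4A: $125 | Unit 3B: $200 | Unit 3A: $25 | Unit G1: $250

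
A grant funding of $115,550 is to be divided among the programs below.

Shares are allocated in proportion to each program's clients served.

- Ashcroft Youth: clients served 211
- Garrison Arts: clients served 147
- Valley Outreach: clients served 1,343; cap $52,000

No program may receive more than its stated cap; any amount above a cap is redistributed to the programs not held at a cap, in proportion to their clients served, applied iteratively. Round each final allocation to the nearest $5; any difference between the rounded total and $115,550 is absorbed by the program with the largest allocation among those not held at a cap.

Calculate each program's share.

Combined clients served = 1,701.
Pro-rata shares before constraints: Ashcroft Youth 14,333.36; Garrison Arts 9,985.80; Valley Outreach 91,230.83.
Cap binds for Valley Outreach ($52,000); balance $63,550 reallocated over remaining clients served 358.
Redistributed shares: Ashcroft Youth 37,455.45 → $37,455; Garrison Arts 26,094.55 → $26,095.

Ashcroft Youth: $37,455 | Garrison Arts: $26,095 | Valley Outreach: $52,000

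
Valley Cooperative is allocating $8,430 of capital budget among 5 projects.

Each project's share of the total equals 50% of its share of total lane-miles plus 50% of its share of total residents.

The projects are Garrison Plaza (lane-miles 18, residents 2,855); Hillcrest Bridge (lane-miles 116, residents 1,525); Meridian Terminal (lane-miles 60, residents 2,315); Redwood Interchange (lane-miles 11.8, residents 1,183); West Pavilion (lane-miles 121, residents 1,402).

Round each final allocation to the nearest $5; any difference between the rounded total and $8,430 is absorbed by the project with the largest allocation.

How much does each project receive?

Garrison Plaza: $1,530 · Hillcrest Bridge: $2,190 · Meridian Terminal: $1,825 · Redwood Interchange: $690 · West Pavilion: $2,195

Lane-miles total 326.8; residents total 9,280.
Composite weights (50% lane-miles + 50% residents): Garrison Plaza 0.1814; Hillcrest Bridge 0.2596; Meridian Terminal 0.2165; Redwood Interchange 0.0818; West Pavilion 0.2607.
Pro-rata amounts: Garrison Plaza 1,528.91; Hillcrest Bridge 2,188.80; Meridian Terminal 1,825.35; Redwood Interchange 689.52; West Pavilion 2,197.43.
Rounded to nearest $5: Garrison Plaza $1,530; Hillcrest Bridge $2,190; Meridian Terminal $1,825; Redwood Interchange $690; West Pavilion $2,195. Sum = $8,430.
No rounding difference to absorb.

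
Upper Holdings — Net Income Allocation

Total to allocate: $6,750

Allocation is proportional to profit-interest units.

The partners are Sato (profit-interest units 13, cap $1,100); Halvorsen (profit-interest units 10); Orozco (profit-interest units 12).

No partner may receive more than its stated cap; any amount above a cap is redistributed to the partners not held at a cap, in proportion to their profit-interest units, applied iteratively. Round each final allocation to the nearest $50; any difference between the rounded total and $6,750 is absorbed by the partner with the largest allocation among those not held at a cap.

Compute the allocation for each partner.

Combined profit-interest units = 35.
Proportional shares (ignoring caps): Sato 2,507.14; Halvorsen 1,928.57; Orozco 2,314.29.
Capped: Sato ($1,100); residual $5,650 reallocated over remaining profit-interest units 22.
Redistributed shares: Halvorsen 2,568.18 → $2,550; Orozco 3,081.82 → $3,100.

Sato: $1,100 | Halvorsen: $2,550 | Orozco: $3,100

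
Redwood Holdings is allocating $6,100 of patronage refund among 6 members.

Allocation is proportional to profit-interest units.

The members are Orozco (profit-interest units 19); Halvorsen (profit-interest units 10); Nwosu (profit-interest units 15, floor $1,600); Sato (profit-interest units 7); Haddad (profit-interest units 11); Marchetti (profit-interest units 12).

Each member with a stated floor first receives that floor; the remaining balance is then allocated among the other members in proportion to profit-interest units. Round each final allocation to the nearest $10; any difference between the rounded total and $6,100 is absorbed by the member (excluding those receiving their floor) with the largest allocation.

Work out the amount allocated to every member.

Fund the minimums — Nwosu $1,600. Remaining pool $4,500.
Remaining pool split over remaining profit-interest units 59: Orozco 1,449.15 → $1,450; Halvorsen 762.71 → $760; Sato 533.90 → $530; Haddad 838.98 → $840; Marchetti 915.25 → $920.

Orozco: $1,450; Halvorsen: $760; Nwosu: $1,600; Sato: $530; Haddad: $840; Marchetti: $920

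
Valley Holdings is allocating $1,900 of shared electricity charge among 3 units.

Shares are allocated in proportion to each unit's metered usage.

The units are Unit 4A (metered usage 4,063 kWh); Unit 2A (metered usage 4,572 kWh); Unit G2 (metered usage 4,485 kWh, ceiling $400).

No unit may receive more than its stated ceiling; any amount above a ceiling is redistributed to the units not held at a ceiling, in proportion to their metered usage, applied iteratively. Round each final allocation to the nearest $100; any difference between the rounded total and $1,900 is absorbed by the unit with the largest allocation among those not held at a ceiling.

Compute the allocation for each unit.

Combined metered usage = 13,120.
Unconstrained shares: Unit 4A 588.39; Unit 2A 662.10; Unit G2 649.50.
Capped: Unit G2 ($400); remaining pool $1,500 reallocated over remaining metered usage 8,635.
Shares after redistribution: Unit 4A 705.79 → $700; Unit 2A 794.21 → $800.

Unit 4A: $700; Unit 2A: $800; Unit G2: $400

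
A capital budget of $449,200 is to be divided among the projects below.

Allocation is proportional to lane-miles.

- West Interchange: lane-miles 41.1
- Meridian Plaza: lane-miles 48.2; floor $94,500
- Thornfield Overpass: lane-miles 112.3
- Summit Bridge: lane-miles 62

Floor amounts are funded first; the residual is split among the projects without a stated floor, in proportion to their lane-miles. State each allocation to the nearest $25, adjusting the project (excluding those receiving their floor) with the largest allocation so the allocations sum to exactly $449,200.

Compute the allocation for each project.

West Interchange: $67,675; Meridian Plaza: $94,500; Thornfield Overpass: $184,925; Summit Bridge: $102,100

Guaranteed amounts: Meridian Plaza $94,500. Remaining pool $354,700.
Remaining pool split over remaining lane-miles 215.4: West Interchange 67,679.53 → $67,675; Thornfield Overpass 184,924.84 → $184,925; Summit Bridge 102,095.64 → $102,100.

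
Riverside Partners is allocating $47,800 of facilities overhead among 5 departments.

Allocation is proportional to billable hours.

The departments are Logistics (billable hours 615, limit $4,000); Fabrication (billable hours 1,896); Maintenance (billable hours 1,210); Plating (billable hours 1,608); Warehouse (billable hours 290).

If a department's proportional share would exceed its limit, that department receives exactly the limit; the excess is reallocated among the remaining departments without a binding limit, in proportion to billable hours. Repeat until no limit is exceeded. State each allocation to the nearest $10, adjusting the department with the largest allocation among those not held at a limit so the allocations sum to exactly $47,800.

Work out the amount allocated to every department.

Billable hours total: 5,619.
Unconstrained shares: Logistics 5,231.71; Fabrication 16,128.99; Maintenance 10,293.29; Plating 13,679.02; Warehouse 2,466.99.
Capped: Logistics ($4,000); residual $43,800 reallocated over remaining billable hours 5,004.
Redistributed shares: Fabrication 16,595.68 → $16,600; Maintenance 10,591.13 → $10,590; Plating 14,074.82 → $14,070; Warehouse 2,538.37 → $2,540.

Logistics: $4,000; Fabrication: $16,600; Maintenance: $10,590; Plating: $14,070; Warehouse: $2,540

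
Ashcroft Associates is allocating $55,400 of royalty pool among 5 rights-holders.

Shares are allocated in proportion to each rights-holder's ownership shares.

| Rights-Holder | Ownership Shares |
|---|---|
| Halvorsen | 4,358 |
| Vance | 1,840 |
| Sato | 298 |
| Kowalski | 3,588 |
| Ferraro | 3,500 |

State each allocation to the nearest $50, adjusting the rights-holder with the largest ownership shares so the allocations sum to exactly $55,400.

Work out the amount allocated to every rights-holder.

Ownership shares total: 13,584.
Proportional shares: Halvorsen 4,358/13,584 × $55,400 = 17,773.35; Vance 1,840/13,584 × $55,400 = 7,504.12; Sato 298/13,584 × $55,400 = 1,215.34; Kowalski 3,588/13,584 × $55,400 = 14,633.04; Ferraro 3,500/13,584 × $55,400 = 14,274.15.
Rounded to nearest $50: Halvorsen $17,750; Vance $7,500; Sato $1,200; Kowalski $14,650; Ferraro $14,250. Sum = $55,350.
Difference $55,400 − $55,350 = +$50 applied to largest ownership shares (Halvorsen): Halvorsen becomes $17,800.

Halvorsen: $17,800; Vance: $7,500; Sato: $1,200; Kowalski: $14,650; Ferraro: $14,250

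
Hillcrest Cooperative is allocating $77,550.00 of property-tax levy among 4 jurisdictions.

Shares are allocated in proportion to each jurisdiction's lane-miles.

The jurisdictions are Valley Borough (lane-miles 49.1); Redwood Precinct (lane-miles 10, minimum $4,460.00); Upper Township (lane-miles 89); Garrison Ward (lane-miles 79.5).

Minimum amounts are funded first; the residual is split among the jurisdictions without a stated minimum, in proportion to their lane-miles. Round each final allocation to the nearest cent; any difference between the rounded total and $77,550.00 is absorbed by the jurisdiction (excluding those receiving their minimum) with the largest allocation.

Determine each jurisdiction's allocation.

Valley Borough: $16,492.27 · Redwood Precinct: $4,460.00 · Upper Township: $29,894.35 · Garrison Ward: $26,703.38

Guaranteed amounts: Redwood Precinct $4,460.00. Remaining pool $73,090.00.
Remaining pool split over remaining lane-miles 217.6: Valley Borough 16,492.2748 → $16,492.27; Upper Township 29,894.3474 → $29,894.35; Garrison Ward 26,703.3778 → $26,703.38.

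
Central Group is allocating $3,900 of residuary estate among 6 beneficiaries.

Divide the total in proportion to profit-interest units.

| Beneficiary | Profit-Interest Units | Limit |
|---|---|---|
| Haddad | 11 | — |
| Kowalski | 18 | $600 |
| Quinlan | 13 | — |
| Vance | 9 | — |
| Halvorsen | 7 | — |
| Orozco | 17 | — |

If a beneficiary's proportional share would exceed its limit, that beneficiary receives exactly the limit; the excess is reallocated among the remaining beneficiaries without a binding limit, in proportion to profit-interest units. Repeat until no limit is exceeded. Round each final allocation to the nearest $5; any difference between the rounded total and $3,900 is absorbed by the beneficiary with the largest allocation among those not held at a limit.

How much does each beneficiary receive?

Haddad: $635; Kowalski: $600; Quinlan: $755; Vance: $520; Halvorsen: $405; Orozco: $985

Total profit-interest units = 75.
Proportional shares (ignoring caps): Haddad 572.00; Kowalski 936.00; Quinlan 676.00; Vance 468.00; Halvorsen 364.00; Orozco 884.00.
Held at cap: Kowalski ($600); balance $3,300 reallocated over remaining profit-interest units 57.
Shares after redistribution: Haddad 636.84 → $635; Quinlan 752.63 → $755; Vance 521.05 → $520; Halvorsen 405.26 → $405; Orozco 984.21 → $985.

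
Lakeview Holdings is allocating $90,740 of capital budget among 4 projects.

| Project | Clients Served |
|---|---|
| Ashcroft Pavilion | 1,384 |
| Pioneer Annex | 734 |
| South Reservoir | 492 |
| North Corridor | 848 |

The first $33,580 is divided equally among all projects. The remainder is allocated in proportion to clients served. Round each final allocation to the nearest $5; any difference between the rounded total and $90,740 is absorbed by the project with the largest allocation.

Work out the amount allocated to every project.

$33,580 shared equally gives $8,395 per project.
Remainder $57,160 by clients served (total 3,458): Ashcroft Pavilion 22,877.22 → $22,875; Pioneer Annex 12,132.86 → $12,135; South Reservoir 8,132.65 → $8,135; North Corridor 14,017.26 → $14,015.
Totals: Ashcroft Pavilion $8,395 + $22,875 = $31,270; Pioneer Annex $8,395 + $12,135 = $20,530; South Reservoir $8,395 + $8,135 = $16,530; North Corridor $8,395 + $14,015 = $22,410.

Ashcroft Pavilion: $31,270 · Pioneer Annex: $20,530 · South Reservoir: $16,530 · North Corridor: $22,410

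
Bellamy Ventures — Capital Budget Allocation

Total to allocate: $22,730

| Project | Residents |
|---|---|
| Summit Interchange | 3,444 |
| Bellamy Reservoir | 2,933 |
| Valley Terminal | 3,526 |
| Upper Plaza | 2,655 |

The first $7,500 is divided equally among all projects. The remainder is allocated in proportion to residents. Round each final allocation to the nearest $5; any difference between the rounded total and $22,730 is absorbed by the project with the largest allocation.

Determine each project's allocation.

Summit Interchange: $6,050 | Bellamy Reservoir: $5,430 | Valley Terminal: $6,155 | Upper Plaza: $5,095

First tranche $7,500 split equally: $1,875 each.
Remainder $15,230 by residents (total 12,558): Summit Interchange 4,176.79 → $4,175; Bellamy Reservoir 3,557.06 → $3,555; Valley Terminal 4,276.24 → $4,275; Upper Plaza 3,219.91 → $3,220.
Rounding difference +$5 on remainder applied to Valley Terminal.
Totals: Summit Interchange $1,875 + $4,175 = $6,050; Bellamy Reservoir $1,875 + $3,555 = $5,430; Valley Terminal $1,875 + $4,280 = $6,155; Upper Plaza $1,875 + $3,220 = $5,095.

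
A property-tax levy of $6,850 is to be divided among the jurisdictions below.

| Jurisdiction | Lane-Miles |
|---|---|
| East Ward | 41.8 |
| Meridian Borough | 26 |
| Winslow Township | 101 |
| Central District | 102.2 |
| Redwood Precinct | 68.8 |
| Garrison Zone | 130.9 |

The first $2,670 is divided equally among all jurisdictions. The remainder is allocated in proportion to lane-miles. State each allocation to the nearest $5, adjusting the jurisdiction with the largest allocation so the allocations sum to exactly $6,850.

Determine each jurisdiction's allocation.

$2,670 shared equally gives $445 per jurisdiction.
Remainder $4,180 by lane-miles (total 470.7): East Ward 371.20 → $370; Meridian Borough 230.89 → $230; Winslow Township 896.92 → $895; Central District 907.58 → $910; Redwood Precinct 610.97 → $610; Garrison Zone 1,162.44 → $1,160.
Rounding difference +$5 on remainder applied to Garrison Zone.
Totals: East Ward $445 + $370 = $815; Meridian Borough $445 + $230 = $675; Winslow Township $445 + $895 = $1,340; Central District $445 + $910 = $1,355; Redwood Precinct $445 + $610 = $1,055; Garrison Zone $445 + $1,165 = $1,610.

East Ward: $815 · Meridian Borough: $675 · Winslow Township: $1,340 · Central District: $1,355 · Redwood Precinct: $1,055 · Garrison Zone: $1,610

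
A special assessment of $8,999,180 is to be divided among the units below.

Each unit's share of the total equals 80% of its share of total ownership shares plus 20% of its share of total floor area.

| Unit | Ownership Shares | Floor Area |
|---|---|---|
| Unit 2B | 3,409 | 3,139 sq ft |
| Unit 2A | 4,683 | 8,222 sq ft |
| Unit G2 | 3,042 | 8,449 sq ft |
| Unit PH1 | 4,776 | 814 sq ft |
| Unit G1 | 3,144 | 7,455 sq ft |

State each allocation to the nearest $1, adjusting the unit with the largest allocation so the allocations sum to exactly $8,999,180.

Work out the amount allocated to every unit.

Unit 2B: $1,489,260 · Unit 2A: $2,296,441 · Unit G2: $1,690,959 · Unit PH1: $1,856,736 · Unit G1: $1,665,784

Ownership shares total 19,054; floor area total 28,079.
Combined weights (80% ownership shares + 20% floor area): Unit 2B 0.1655; Unit 2A 0.2552; Unit G2 0.1879; Unit PH1 0.2063; Unit G1 0.1851.
Raw shares: Unit 2B 1,489,259.88; Unit 2A 2,296,441.99; Unit G2 1,690,958.69; Unit PH1 1,856,735.58; Unit G1 1,665,783.86.
At nearest $1: Unit 2B $1,489,260; Unit 2A $2,296,442; Unit G2 $1,690,959; Unit PH1 $1,856,736; Unit G1 $1,665,784. Sum = $8,999,181.
Difference $8,999,180 − $8,999,181 = −$1 applied to largest allocation (Unit 2A): Unit 2A becomes $2,296,441.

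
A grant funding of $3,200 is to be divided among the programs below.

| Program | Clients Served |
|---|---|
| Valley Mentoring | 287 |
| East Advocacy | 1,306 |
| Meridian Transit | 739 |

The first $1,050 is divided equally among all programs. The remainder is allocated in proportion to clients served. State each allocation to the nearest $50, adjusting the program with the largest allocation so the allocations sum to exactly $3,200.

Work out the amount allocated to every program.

Valley Mentoring: $600 · East Advocacy: $1,550 · Meridian Transit: $1,050

$1,050 shared equally gives $350 per program.
Remainder $2,150 by clients served (total 2,332): Valley Mentoring 264.60 → $250; East Advocacy 1,204.07 → $1,200; Meridian Transit 681.33 → $700.
Totals: Valley Mentoring $350 + $250 = $600; East Advocacy $350 + $1,200 = $1,550; Meridian Transit $350 + $700 = $1,050.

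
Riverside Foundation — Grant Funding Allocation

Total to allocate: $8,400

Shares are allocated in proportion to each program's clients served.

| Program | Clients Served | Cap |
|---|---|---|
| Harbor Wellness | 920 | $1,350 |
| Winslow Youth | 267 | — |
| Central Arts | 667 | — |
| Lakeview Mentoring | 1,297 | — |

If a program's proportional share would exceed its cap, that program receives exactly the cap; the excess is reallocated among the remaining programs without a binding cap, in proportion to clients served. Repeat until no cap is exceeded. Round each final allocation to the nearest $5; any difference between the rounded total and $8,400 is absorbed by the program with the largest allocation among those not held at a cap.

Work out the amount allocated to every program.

Combined clients served = 3,151.
Unconstrained shares: Harbor Wellness 2,452.55; Winslow Youth 711.77; Central Arts 1,778.10; Lakeview Mentoring 3,457.57.
Capped: Harbor Wellness ($1,350); residual $7,050 reallocated over remaining clients served 2,231.
Redistributed shares: Winslow Youth 843.72 → $845; Central Arts 2,107.73 → $2,110; Lakeview Mentoring 4,098.54 → $4,100.
Rounding difference −$5 applied to Lakeview Mentoring → $4,095.

Harbor Wellness: $1,350 | Winslow Youth: $845 | Central Arts: $2,110 | Lakeview Mentoring: $4,095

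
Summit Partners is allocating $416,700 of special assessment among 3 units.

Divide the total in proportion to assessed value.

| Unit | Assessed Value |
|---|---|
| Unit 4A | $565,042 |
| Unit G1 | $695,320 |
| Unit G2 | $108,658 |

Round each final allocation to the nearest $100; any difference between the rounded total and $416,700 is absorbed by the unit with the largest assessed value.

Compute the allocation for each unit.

Unit 4A: $172,000 · Unit G1: $211,600 · Unit G2: $33,100

Sum of assessed value: 565,042 + 695,320 + 108,658 = 1,369,020.
Proportional shares: Unit 4A 171,986.53; Unit G1 211,640.33; Unit G2 33,073.14.
At nearest $100: Unit 4A $172,000; Unit G1 $211,600; Unit G2 $33,100. Sum = $416,700.
Rounded total matches; no reconciliation needed.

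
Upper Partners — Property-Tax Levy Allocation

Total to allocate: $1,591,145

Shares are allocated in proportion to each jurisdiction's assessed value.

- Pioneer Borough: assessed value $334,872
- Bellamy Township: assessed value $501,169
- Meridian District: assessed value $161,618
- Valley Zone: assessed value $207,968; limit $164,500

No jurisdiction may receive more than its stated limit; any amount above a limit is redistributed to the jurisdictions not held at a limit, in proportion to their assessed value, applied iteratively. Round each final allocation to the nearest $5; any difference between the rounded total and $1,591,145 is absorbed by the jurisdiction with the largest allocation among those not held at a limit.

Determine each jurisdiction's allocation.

Pioneer Borough: $478,865; Bellamy Township: $716,665; Meridian District: $231,115; Valley Zone: $164,500

Sum of assessed value: 1,205,627.
Unconstrained shares: Pioneer Borough 441,952.53; Bellamy Township 661,425.59; Meridian District 213,297.87; Valley Zone 274,469.01.
Cap binds for Valley Zone ($164,500); remaining pool $1,426,645 reallocated over remaining assessed value 997,659.
Remaining shares: Pioneer Borough 478,864.49 → $478,865; Bellamy Township 716,667.97 → $716,670; Meridian District 231,112.55 → $231,115.
Rounding difference −$5 applied to Bellamy Township → $716,665.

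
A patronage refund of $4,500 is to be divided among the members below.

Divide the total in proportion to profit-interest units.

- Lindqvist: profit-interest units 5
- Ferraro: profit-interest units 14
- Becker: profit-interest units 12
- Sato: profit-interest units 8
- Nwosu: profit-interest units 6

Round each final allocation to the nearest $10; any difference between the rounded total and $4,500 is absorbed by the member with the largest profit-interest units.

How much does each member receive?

Combined profit-interest units = 5 + 14 + 12 + 8 + 6 = 45.
Raw shares: Lindqvist 500.00; Ferraro 1,400.00; Becker 1,200.00; Sato 800.00; Nwosu 600.00.
At nearest $10: Lindqvist $500; Ferraro $1,400; Becker $1,200; Sato $800; Nwosu $600. Sum = $4,500.
Sum already equals the total — no adjustment.

Lindqvist: $500; Ferraro: $1,400; Becker: $1,200; Sato: $800; Nwosu: $600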